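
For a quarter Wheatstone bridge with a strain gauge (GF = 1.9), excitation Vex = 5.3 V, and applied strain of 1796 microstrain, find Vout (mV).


Quarter bridge output: Vout = (GF * epsilon * Vex) / 4.
Vout = (1.9 * 1796e-6 * 5.3) / 4
Vout = 0.01808572 / 4 V
Vout = 0.00452143 V = 4.5214 mV

4.5214 mV


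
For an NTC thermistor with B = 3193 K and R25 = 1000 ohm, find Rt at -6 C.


NTC thermistor equation: Rt = R25 * exp(B * (1/T - 1/T25)).
T in Kelvin: 267.15 K, T25 = 298.15 K
1/T - 1/T25 = 1/267.15 - 1/298.15 = 0.0003892
B * (1/T - 1/T25) = 3193 * 0.0003892 = 1.2427
Rt = 1000 * exp(1.2427) = 3465.0 ohm

3465.0 ohm


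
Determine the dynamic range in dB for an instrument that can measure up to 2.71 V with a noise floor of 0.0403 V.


Dynamic range = 20 * log10(Vmax / Vnoise).
DR = 20 * log10(2.71 / 0.0403)
DR = 20 * log10(67.25)
DR = 36.55 dB

36.55 dB


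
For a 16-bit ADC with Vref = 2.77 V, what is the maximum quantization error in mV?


The maximum quantization error is +/- LSB/2.
LSB = Vref / 2^n = 2.77 / 65536 = 4.227e-05 V
Max error = LSB / 2 = 4.227e-05 / 2 = 2.113e-05 V
Max error = 0.0211 mV

0.0211 mV


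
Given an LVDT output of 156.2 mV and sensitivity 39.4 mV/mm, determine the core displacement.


Displacement = Vout / sensitivity.
d = 156.2 / 39.4
d = 3.964 mm

3.964 mm


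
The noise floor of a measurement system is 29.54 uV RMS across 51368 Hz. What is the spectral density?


Noise spectral density = Vrms / sqrt(BW).
NSD = 29.54 / sqrt(51368)
NSD = 29.54 / 226.6451
NSD = 0.1303 uV/sqrt(Hz)

0.1303 uV/sqrt(Hz)


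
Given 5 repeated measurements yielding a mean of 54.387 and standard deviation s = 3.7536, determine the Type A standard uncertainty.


The standard uncertainty for Type A evaluation is u = s / sqrt(n).
u = 3.7536 / sqrt(5)
u = 3.7536 / 2.2361
u = 1.6787

1.6787


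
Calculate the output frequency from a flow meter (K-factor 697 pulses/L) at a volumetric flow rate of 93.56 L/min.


Frequency = K * Q / 60 (converting L/min to L/s).
f = 697 * 93.56 / 60
f = 65211.32 / 60
f = 1086.86 Hz

1086.86 Hz


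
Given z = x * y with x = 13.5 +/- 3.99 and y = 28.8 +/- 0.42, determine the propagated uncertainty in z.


For a product z = x*y, the relative uncertainty is:
uz/z = sqrt((ux/x)^2 + (uy/y)^2)
Relative uncertainties: ux/x = 3.99/13.5 = 0.295556
uy/y = 0.42/28.8 = 0.014583
z = 13.5 * 28.8 = 388.8
uz = 388.8 * sqrt(0.295556^2 + 0.014583^2) = 115.052

115.052


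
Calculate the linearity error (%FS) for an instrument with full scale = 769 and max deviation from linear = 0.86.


Linearity error = (max deviation / full scale) * 100%.
Linearity = (0.86 / 769) * 100
Linearity = 0.112 %FS

0.112 %FS


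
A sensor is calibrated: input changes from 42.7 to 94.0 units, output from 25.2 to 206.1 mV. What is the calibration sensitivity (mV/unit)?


Sensitivity = (y2 - y1) / (x2 - x1).
S = (206.1 - 25.2) / (94.0 - 42.7)
S = 180.9 / 51.3
S = 3.5263 mV/unit

3.5263 mV/unit


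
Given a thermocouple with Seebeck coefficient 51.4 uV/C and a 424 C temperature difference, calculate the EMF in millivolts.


The thermocouple output V = sensitivity * dT.
V = 51.4 uV/C * 424 C
V = 21793.6 uV
V = 21.794 mV

21.794 mV


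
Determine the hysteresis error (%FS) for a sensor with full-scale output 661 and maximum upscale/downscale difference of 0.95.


Hysteresis = (max difference / full scale) * 100%.
H = (0.95 / 661) * 100
H = 0.144 %FS

0.144 %FS


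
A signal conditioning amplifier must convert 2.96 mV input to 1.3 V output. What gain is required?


Gain = Vout / Vin (converting to same units).
G = 1.3 V / 2.96 mV
G = 1300.0 mV / 2.96 mV
G = 439.19

439.19


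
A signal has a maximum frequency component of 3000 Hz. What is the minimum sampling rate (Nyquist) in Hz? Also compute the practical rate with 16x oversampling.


By Nyquist theorem, fs_min = 2 * fmax.
fs_min = 2 * 3000 = 6000 Hz
Practical rate = 16 * fs_min = 16 * 6000 = 96000 Hz

fs_min = 6000 Hz, fs_practical = 96000 Hz


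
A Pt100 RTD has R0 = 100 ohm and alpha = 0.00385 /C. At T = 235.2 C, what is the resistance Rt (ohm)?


The RTD equation: Rt = R0 * (1 + alpha * T).
Rt = 100 * (1 + 0.00385 * 235.2)
Rt = 100 * (1 + 0.90552)
Rt = 100 * 1.90552
Rt = 190.552 ohm

190.552 ohm


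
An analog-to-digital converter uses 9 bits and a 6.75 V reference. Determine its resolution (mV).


The resolution (LSB) of an ADC is Vref / 2^n.
LSB = 6.75 / 2^9
LSB = 6.75 / 512
LSB = 0.01318359 V = 13.18359375 mV

13.18359375 mV


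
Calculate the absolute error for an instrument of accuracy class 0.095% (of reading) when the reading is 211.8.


Absolute error = (accuracy% / 100) * reading.
Error = (0.095 / 100) * 211.8
Error = 0.00095 * 211.8
Error = 0.2012

0.2012


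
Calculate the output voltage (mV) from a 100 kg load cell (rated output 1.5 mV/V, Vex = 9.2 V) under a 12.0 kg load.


Vout = rated_output * Vex * (load / capacity).
Vout = 1.5 * 9.2 * (12.0 / 100)
Vout = 1.5 * 9.2 * 0.12
Vout = 1.656 mV

1.656 mV


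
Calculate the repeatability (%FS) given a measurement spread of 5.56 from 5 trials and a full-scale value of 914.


Repeatability = (spread / full scale) * 100%.
R = (5.56 / 914) * 100
R = 0.608 %FS

0.608 %FS


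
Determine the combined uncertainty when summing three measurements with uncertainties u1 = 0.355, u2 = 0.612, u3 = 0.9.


For a sum of independent quantities, uc = sqrt(u1^2 + u2^2 + u3^2).
uc = sqrt(0.355^2 + 0.612^2 + 0.9^2)
uc = sqrt(0.126025 + 0.374544 + 0.81)
uc = 1.1448

1.1448


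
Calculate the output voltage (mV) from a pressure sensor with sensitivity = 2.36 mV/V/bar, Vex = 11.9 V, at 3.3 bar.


Output = sensitivity * Vex * P.
Vout = 2.36 * 11.9 * 3.3
Vout = 28.084 * 3.3
Vout = 92.68 mV

92.68 mV


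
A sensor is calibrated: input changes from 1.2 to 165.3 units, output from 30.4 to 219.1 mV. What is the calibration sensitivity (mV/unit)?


Sensitivity = (y2 - y1) / (x2 - x1).
S = (219.1 - 30.4) / (165.3 - 1.2)
S = 188.7 / 164.1
S = 1.1499 mV/unit

1.1499 mV/unit


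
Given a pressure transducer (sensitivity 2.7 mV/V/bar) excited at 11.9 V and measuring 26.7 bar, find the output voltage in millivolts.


Output = sensitivity * Vex * P.
Vout = 2.7 * 11.9 * 26.7
Vout = 32.13 * 26.7
Vout = 857.87 mV

857.87 mV


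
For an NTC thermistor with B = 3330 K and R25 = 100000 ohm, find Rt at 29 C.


NTC thermistor equation: Rt = R25 * exp(B * (1/T - 1/T25)).
T in Kelvin: 302.15 K, T25 = 298.15 K
1/T - 1/T25 = 1/302.15 - 1/298.15 = -4.44e-05
B * (1/T - 1/T25) = 3330 * -4.44e-05 = -0.1479
Rt = 100000 * exp(-0.1479) = 86255.3 ohm

86255.3 ohm


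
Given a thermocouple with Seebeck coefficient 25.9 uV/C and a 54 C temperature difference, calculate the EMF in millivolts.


The thermocouple output V = sensitivity * dT.
V = 25.9 uV/C * 54 C
V = 1398.6 uV
V = 1.399 mV

1.399 mV


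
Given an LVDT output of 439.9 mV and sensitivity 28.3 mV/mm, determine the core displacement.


Displacement = Vout / sensitivity.
d = 439.9 / 28.3
d = 15.544 mm

15.544 mm


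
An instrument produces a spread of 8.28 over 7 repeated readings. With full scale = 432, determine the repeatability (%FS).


Repeatability = (spread / full scale) * 100%.
R = (8.28 / 432) * 100
R = 1.917 %FS

1.917 %FS


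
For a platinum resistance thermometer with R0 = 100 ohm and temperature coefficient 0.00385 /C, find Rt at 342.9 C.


The RTD equation: Rt = R0 * (1 + alpha * T).
Rt = 100 * (1 + 0.00385 * 342.9)
Rt = 100 * (1 + 1.320165)
Rt = 100 * 2.320165
Rt = 232.017 ohm

232.017 ohm


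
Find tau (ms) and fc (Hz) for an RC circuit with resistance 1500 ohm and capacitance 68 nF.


Time constant: tau = R * C.
tau = 1500 * 6.80e-08 = 0.000102 s
tau = 0.102 ms
Cutoff frequency: fc = 1 / (2*pi*R*C).
fc = 1 / (2*pi*0.000102) = 1560.34 Hz

tau = 0.102 ms, fc = 1560.34 Hz


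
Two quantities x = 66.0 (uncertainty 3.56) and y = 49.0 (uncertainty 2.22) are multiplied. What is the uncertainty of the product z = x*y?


For a product z = x*y, the relative uncertainty is:
uz/z = sqrt((ux/x)^2 + (uy/y)^2)
Relative uncertainties: ux/x = 3.56/66.0 = 0.053939
uy/y = 2.22/49.0 = 0.045306
z = 66.0 * 49.0 = 3234.0
uz = 3234.0 * sqrt(0.053939^2 + 0.045306^2) = 227.81

227.81


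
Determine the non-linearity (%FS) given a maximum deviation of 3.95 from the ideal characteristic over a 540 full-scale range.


Linearity error = (max deviation / full scale) * 100%.
Linearity = (3.95 / 540) * 100
Linearity = 0.731 %FS

0.731 %FS


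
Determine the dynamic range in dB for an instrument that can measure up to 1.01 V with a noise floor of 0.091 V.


Dynamic range = 20 * log10(Vmax / Vnoise).
DR = 20 * log10(1.01 / 0.091)
DR = 20 * log10(11.1)
DR = 20.91 dB

20.91 dB


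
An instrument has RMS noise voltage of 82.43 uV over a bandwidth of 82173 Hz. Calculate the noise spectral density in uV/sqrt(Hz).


Noise spectral density = Vrms / sqrt(BW).
NSD = 82.43 / sqrt(82173)
NSD = 82.43 / 286.6583
NSD = 0.2876 uV/sqrt(Hz)

0.2876 uV/sqrt(Hz)


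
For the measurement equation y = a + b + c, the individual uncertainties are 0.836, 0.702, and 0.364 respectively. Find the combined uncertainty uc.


For a sum of independent quantities, uc = sqrt(u1^2 + u2^2 + u3^2).
uc = sqrt(0.836^2 + 0.702^2 + 0.364^2)
uc = sqrt(0.698896 + 0.492804 + 0.132496)
uc = 1.1507

1.1507


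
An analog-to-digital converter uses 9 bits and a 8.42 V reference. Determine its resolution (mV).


The resolution (LSB) of an ADC is Vref / 2^n.
LSB = 8.42 / 2^9
LSB = 8.42 / 512
LSB = 0.01644531 V = 16.4453125 mV

16.4453125 mV


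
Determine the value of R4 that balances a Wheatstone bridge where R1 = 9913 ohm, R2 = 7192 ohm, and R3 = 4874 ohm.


At balance: R1*R4 = R2*R3, so R4 = R2*R3/R1.
R4 = 7192 * 4874 / 9913
R4 = 35053808 / 9913
R4 = 3536.15 ohm

3536.15 ohm


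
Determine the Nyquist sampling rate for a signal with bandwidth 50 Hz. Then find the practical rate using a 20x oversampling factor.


By Nyquist theorem, fs_min = 2 * fmax.
fs_min = 2 * 50 = 100 Hz
Practical rate = 20 * fs_min = 20 * 100 = 2000 Hz

fs_min = 100 Hz, fs_practical = 2000 Hz


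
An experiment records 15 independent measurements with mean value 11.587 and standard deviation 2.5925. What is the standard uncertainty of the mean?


The standard uncertainty for Type A evaluation is u = s / sqrt(n).
u = 2.5925 / sqrt(15)
u = 2.5925 / 3.873
u = 0.6694

0.6694


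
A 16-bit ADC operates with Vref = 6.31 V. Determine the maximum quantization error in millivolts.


The maximum quantization error is +/- LSB/2.
LSB = Vref / 2^n = 6.31 / 65536 = 9.628e-05 V
Max error = LSB / 2 = 9.628e-05 / 2 = 4.814e-05 V
Max error = 0.0481 mV

0.0481 mV


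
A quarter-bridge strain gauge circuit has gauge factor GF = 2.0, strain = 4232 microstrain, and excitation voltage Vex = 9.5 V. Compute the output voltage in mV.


Quarter bridge output: Vout = (GF * epsilon * Vex) / 4.
Vout = (2.0 * 4232e-6 * 9.5) / 4
Vout = 0.080408 / 4 V
Vout = 0.020102 V = 20.102 mV

20.102 mV


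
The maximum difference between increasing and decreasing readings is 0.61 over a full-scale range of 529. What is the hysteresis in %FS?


Hysteresis = (max difference / full scale) * 100%.
H = (0.61 / 529) * 100
H = 0.115 %FS

0.115 %FS


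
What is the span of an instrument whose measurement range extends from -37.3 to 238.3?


Span = upper range - lower range.
Span = 238.3 - (-37.3)
Span = 275.6

275.6


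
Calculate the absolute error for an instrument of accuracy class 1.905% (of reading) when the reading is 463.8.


Absolute error = (accuracy% / 100) * reading.
Error = (1.905 / 100) * 463.8
Error = 0.01905 * 463.8
Error = 8.8354

8.8354


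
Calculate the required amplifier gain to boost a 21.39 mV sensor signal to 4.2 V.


Gain = Vout / Vin (converting to same units).
G = 4.2 V / 21.39 mV
G = 4200.0 mV / 21.39 mV
G = 196.35

196.35


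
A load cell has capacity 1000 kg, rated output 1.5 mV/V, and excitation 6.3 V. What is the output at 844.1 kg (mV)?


Vout = rated_output * Vex * (load / capacity).
Vout = 1.5 * 6.3 * (844.1 / 1000)
Vout = 1.5 * 6.3 * 0.8441
Vout = 7.977 mV

7.977 mV


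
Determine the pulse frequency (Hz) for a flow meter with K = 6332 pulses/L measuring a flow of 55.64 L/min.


Frequency = K * Q / 60 (converting L/min to L/s).
f = 6332 * 55.64 / 60
f = 352312.48 / 60
f = 5871.87 Hz

5871.87 Hz


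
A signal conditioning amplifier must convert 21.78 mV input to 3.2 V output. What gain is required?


Gain = Vout / Vin (converting to same units).
G = 3.2 V / 21.78 mV
G = 3200.0 mV / 21.78 mV
G = 146.92

146.92


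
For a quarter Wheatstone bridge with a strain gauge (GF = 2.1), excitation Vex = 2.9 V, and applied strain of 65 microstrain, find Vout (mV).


Quarter bridge output: Vout = (GF * epsilon * Vex) / 4.
Vout = (2.1 * 65e-6 * 2.9) / 4
Vout = 0.00039585 / 4 V
Vout = 9.896e-05 V = 0.099 mV

0.099 mV


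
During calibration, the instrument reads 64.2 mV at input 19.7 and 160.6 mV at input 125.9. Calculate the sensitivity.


Sensitivity = (y2 - y1) / (x2 - x1).
S = (160.6 - 64.2) / (125.9 - 19.7)
S = 96.4 / 106.2
S = 0.9077 mV/unit

0.9077 mV/unit


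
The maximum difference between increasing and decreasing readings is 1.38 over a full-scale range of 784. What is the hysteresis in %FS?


Hysteresis = (max difference / full scale) * 100%.
H = (1.38 / 784) * 100
H = 0.176 %FS

0.176 %FS


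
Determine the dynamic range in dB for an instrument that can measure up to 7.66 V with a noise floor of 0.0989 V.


Dynamic range = 20 * log10(Vmax / Vnoise).
DR = 20 * log10(7.66 / 0.0989)
DR = 20 * log10(77.45)
DR = 37.78 dB

37.78 dB


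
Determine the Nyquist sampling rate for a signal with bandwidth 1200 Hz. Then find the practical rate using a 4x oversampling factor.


By Nyquist theorem, fs_min = 2 * fmax.
fs_min = 2 * 1200 = 2400 Hz
Practical rate = 4 * fs_min = 4 * 2400 = 9600 Hz

fs_min = 2400 Hz, fs_practical = 9600 Hz


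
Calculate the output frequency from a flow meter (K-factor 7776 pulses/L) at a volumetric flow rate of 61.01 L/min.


Frequency = K * Q / 60 (converting L/min to L/s).
f = 7776 * 61.01 / 60
f = 474413.76 / 60
f = 7906.9 Hz

7906.9 Hz


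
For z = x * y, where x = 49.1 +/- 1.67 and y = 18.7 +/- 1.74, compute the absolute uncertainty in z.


For a product z = x*y, the relative uncertainty is:
uz/z = sqrt((ux/x)^2 + (uy/y)^2)
Relative uncertainties: ux/x = 1.67/49.1 = 0.034012
uy/y = 1.74/18.7 = 0.093048
z = 49.1 * 18.7 = 918.2
uz = 918.2 * sqrt(0.034012^2 + 0.093048^2) = 90.963

90.963


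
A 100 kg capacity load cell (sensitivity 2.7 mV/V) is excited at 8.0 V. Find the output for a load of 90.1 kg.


Vout = rated_output * Vex * (load / capacity).
Vout = 2.7 * 8.0 * (90.1 / 100)
Vout = 2.7 * 8.0 * 0.901
Vout = 19.462 mV

19.462 mV


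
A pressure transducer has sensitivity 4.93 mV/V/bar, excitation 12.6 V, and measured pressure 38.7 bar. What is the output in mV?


Output = sensitivity * Vex * P.
Vout = 4.93 * 12.6 * 38.7
Vout = 62.118 * 38.7
Vout = 2403.97 mV

2403.97 mV


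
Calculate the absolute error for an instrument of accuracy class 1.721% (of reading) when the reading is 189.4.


Absolute error = (accuracy% / 100) * reading.
Error = (1.721 / 100) * 189.4
Error = 0.01721 * 189.4
Error = 3.2596

3.2596


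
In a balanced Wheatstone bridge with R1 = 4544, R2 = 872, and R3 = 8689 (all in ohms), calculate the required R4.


At balance: R1*R4 = R2*R3, so R4 = R2*R3/R1.
R4 = 872 * 8689 / 4544
R4 = 7576808 / 4544
R4 = 1667.43 ohm

1667.43 ohm


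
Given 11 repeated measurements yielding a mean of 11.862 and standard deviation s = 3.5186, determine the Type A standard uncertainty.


The standard uncertainty for Type A evaluation is u = s / sqrt(n).
u = 3.5186 / sqrt(11)
u = 3.5186 / 3.3166
u = 1.0609

1.0609


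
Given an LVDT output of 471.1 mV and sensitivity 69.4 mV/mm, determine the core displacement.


Displacement = Vout / sensitivity.
d = 471.1 / 69.4
d = 6.788 mm

6.788 mm


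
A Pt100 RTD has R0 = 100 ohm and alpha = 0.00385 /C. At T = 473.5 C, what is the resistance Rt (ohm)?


The RTD equation: Rt = R0 * (1 + alpha * T).
Rt = 100 * (1 + 0.00385 * 473.5)
Rt = 100 * (1 + 1.822975)
Rt = 100 * 2.822975
Rt = 282.298 ohm

282.298 ohm


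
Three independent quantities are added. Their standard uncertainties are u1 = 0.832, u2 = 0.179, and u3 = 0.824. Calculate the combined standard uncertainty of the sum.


For a sum of independent quantities, uc = sqrt(u1^2 + u2^2 + u3^2).
uc = sqrt(0.832^2 + 0.179^2 + 0.824^2)
uc = sqrt(0.692224 + 0.032041 + 0.678976)
uc = 1.1846

1.1846


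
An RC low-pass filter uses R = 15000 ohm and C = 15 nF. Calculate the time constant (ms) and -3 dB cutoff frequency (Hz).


Time constant: tau = R * C.
tau = 15000 * 1.50e-08 = 0.000225 s
tau = 0.225 ms
Cutoff frequency: fc = 1 / (2*pi*R*C).
fc = 1 / (2*pi*0.000225) = 707.36 Hz

tau = 0.225 ms, fc = 707.36 Hz


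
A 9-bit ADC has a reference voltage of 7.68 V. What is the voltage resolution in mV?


The resolution (LSB) of an ADC is Vref / 2^n.
LSB = 7.68 / 2^9
LSB = 7.68 / 512
LSB = 0.015 V = 15.0 mV

15.0 mV


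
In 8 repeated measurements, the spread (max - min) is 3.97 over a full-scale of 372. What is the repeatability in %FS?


Repeatability = (spread / full scale) * 100%.
R = (3.97 / 372) * 100
R = 1.067 %FS

1.067 %FS


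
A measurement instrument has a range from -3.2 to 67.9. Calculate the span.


Span = upper range - lower range.
Span = 67.9 - (-3.2)
Span = 71.1

71.1


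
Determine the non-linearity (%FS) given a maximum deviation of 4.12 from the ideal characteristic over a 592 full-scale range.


Linearity error = (max deviation / full scale) * 100%.
Linearity = (4.12 / 592) * 100
Linearity = 0.696 %FS

0.696 %FS


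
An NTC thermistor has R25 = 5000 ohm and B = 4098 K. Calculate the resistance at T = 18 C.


NTC thermistor equation: Rt = R25 * exp(B * (1/T - 1/T25)).
T in Kelvin: 291.15 K, T25 = 298.15 K
1/T - 1/T25 = 1/291.15 - 1/298.15 = 8.064e-05
B * (1/T - 1/T25) = 4098 * 8.064e-05 = 0.3305
Rt = 5000 * exp(0.3305) = 6958.0 ohm

6958.0 ohm


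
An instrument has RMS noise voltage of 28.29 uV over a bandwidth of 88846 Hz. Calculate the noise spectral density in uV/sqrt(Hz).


Noise spectral density = Vrms / sqrt(BW).
NSD = 28.29 / sqrt(88846)
NSD = 28.29 / 298.0705
NSD = 0.0949 uV/sqrt(Hz)

0.0949 uV/sqrt(Hz)


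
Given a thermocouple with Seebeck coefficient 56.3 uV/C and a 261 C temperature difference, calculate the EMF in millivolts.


The thermocouple output V = sensitivity * dT.
V = 56.3 uV/C * 261 C
V = 14694.3 uV
V = 14.694 mV

14.694 mV


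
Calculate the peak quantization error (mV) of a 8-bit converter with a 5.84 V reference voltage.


The maximum quantization error is +/- LSB/2.
LSB = Vref / 2^n = 5.84 / 256 = 0.0228125 V
Max error = LSB / 2 = 0.0228125 / 2 = 0.01140625 V
Max error = 11.4062 mV

11.4062 mV


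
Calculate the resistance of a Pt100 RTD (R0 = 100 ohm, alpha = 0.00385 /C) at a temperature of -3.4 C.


The RTD equation: Rt = R0 * (1 + alpha * T).
Rt = 100 * (1 + 0.00385 * -3.4)
Rt = 100 * (1 + -0.01309)
Rt = 100 * 0.98691
Rt = 98.691 ohm

98.691 ohm


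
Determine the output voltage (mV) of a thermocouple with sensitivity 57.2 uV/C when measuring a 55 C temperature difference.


The thermocouple output V = sensitivity * dT.
V = 57.2 uV/C * 55 C
V = 3146.0 uV
V = 3.146 mV

3.146 mV


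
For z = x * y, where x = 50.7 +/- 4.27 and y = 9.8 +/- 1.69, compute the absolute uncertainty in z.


For a product z = x*y, the relative uncertainty is:
uz/z = sqrt((ux/x)^2 + (uy/y)^2)
Relative uncertainties: ux/x = 4.27/50.7 = 0.084221
uy/y = 1.69/9.8 = 0.172449
z = 50.7 * 9.8 = 496.9
uz = 496.9 * sqrt(0.084221^2 + 0.172449^2) = 95.355

95.355


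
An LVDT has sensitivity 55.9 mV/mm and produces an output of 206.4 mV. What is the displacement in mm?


Displacement = Vout / sensitivity.
d = 206.4 / 55.9
d = 3.692 mm

3.692 mm


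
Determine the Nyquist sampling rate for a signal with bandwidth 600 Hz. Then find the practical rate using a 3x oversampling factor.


By Nyquist theorem, fs_min = 2 * fmax.
fs_min = 2 * 600 = 1200 Hz
Practical rate = 3 * fs_min = 3 * 1200 = 3600 Hz

fs_min = 1200 Hz, fs_practical = 3600 Hz


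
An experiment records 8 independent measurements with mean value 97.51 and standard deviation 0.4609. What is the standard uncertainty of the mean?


The standard uncertainty for Type A evaluation is u = s / sqrt(n).
u = 0.4609 / sqrt(8)
u = 0.4609 / 2.8284
u = 0.163

0.163


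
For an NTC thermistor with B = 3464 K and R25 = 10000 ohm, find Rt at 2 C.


NTC thermistor equation: Rt = R25 * exp(B * (1/T - 1/T25)).
T in Kelvin: 275.15 K, T25 = 298.15 K
1/T - 1/T25 = 1/275.15 - 1/298.15 = 0.00028036
B * (1/T - 1/T25) = 3464 * 0.00028036 = 0.9712
Rt = 10000 * exp(0.9712) = 26410.7 ohm

26410.7 ohm


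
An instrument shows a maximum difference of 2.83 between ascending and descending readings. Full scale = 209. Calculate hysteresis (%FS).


Hysteresis = (max difference / full scale) * 100%.
H = (2.83 / 209) * 100
H = 1.354 %FS

1.354 %FS


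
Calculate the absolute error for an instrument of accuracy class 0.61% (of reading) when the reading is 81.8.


Absolute error = (accuracy% / 100) * reading.
Error = (0.61 / 100) * 81.8
Error = 0.0061 * 81.8
Error = 0.499

0.499


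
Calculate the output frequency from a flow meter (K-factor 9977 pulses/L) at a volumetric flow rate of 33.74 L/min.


Frequency = K * Q / 60 (converting L/min to L/s).
f = 9977 * 33.74 / 60
f = 336623.98 / 60
f = 5610.4 Hz

5610.4 Hz


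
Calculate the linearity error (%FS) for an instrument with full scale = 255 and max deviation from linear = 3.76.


Linearity error = (max deviation / full scale) * 100%.
Linearity = (3.76 / 255) * 100
Linearity = 1.475 %FS

1.475 %FS


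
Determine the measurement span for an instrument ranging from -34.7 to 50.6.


Span = upper range - lower range.
Span = 50.6 - (-34.7)
Span = 85.3

85.3


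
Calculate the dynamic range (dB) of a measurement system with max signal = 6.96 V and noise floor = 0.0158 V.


Dynamic range = 20 * log10(Vmax / Vnoise).
DR = 20 * log10(6.96 / 0.0158)
DR = 20 * log10(440.51)
DR = 52.88 dB

52.88 dB


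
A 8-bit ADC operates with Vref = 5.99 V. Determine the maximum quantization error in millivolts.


The maximum quantization error is +/- LSB/2.
LSB = Vref / 2^n = 5.99 / 256 = 0.02339844 V
Max error = LSB / 2 = 0.02339844 / 2 = 0.01169922 V
Max error = 11.6992 mV

11.6992 mV


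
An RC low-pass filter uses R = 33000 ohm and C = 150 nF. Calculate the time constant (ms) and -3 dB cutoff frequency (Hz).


Time constant: tau = R * C.
tau = 33000 * 1.50e-07 = 0.00495 s
tau = 4.95 ms
Cutoff frequency: fc = 1 / (2*pi*R*C).
fc = 1 / (2*pi*0.00495) = 32.15 Hz

tau = 4.95 ms, fc = 32.15 Hz


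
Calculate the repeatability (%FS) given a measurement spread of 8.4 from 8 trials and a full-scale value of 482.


Repeatability = (spread / full scale) * 100%.
R = (8.4 / 482) * 100
R = 1.743 %FS

1.743 %FS


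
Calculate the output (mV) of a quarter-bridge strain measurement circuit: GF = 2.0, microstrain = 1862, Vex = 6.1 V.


Quarter bridge output: Vout = (GF * epsilon * Vex) / 4.
Vout = (2.0 * 1862e-6 * 6.1) / 4
Vout = 0.0227164 / 4 V
Vout = 0.0056791 V = 5.6791 mV

5.6791 mV


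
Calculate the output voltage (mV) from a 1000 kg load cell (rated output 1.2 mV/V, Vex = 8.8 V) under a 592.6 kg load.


Vout = rated_output * Vex * (load / capacity).
Vout = 1.2 * 8.8 * (592.6 / 1000)
Vout = 1.2 * 8.8 * 0.5926
Vout = 6.258 mV

6.258 mV


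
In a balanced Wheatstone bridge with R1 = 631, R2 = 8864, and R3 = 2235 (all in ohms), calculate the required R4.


At balance: R1*R4 = R2*R3, so R4 = R2*R3/R1.
R4 = 8864 * 2235 / 631
R4 = 19811040 / 631
R4 = 31396.26 ohm

31396.26 ohm


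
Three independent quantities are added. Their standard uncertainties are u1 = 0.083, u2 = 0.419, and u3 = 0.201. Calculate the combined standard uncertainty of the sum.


For a sum of independent quantities, uc = sqrt(u1^2 + u2^2 + u3^2).
uc = sqrt(0.083^2 + 0.419^2 + 0.201^2)
uc = sqrt(0.006889 + 0.175561 + 0.040401)
uc = 0.4721

0.4721


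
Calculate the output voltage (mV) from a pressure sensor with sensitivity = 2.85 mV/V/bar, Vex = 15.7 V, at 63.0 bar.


Output = sensitivity * Vex * P.
Vout = 2.85 * 15.7 * 63.0
Vout = 44.745 * 63.0
Vout = 2818.93 mV

2818.93 mV


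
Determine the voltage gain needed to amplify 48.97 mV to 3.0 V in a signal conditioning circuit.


Gain = Vout / Vin (converting to same units).
G = 3.0 V / 48.97 mV
G = 3000.0 mV / 48.97 mV
G = 61.26

61.26


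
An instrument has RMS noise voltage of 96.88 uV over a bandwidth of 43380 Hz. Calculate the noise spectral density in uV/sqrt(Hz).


Noise spectral density = Vrms / sqrt(BW).
NSD = 96.88 / sqrt(43380)
NSD = 96.88 / 208.2787
NSD = 0.4651 uV/sqrt(Hz)

0.4651 uV/sqrt(Hz)


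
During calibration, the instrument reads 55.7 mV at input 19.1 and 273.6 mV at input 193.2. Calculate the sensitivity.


Sensitivity = (y2 - y1) / (x2 - x1).
S = (273.6 - 55.7) / (193.2 - 19.1)
S = 217.9 / 174.1
S = 1.2516 mV/unit

1.2516 mV/unit


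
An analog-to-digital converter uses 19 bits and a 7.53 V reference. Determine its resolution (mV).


The resolution (LSB) of an ADC is Vref / 2^n.
LSB = 7.53 / 2^19
LSB = 7.53 / 524288
LSB = 1.436e-05 V = 0.01436234 mV

0.01436234 mV


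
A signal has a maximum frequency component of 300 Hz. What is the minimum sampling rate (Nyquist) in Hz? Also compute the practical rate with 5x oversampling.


By Nyquist theorem, fs_min = 2 * fmax.
fs_min = 2 * 300 = 600 Hz
Practical rate = 5 * fs_min = 5 * 600 = 3000 Hz

fs_min = 600 Hz, fs_practical = 3000 Hz


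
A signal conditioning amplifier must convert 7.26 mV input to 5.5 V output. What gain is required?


Gain = Vout / Vin (converting to same units).
G = 5.5 V / 7.26 mV
G = 5500.0 mV / 7.26 mV
G = 757.58

757.58


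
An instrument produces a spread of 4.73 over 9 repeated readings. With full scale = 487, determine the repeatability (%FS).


Repeatability = (spread / full scale) * 100%.
R = (4.73 / 487) * 100
R = 0.971 %FS

0.971 %FS


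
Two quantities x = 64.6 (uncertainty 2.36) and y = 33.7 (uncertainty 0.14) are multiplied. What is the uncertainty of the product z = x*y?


For a product z = x*y, the relative uncertainty is:
uz/z = sqrt((ux/x)^2 + (uy/y)^2)
Relative uncertainties: ux/x = 2.36/64.6 = 0.036533
uy/y = 0.14/33.7 = 0.004154
z = 64.6 * 33.7 = 2177.0
uz = 2177.0 * sqrt(0.036533^2 + 0.004154^2) = 80.045

80.045


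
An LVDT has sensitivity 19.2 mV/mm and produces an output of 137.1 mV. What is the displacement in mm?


Displacement = Vout / sensitivity.
d = 137.1 / 19.2
d = 7.141 mm

7.141 mm


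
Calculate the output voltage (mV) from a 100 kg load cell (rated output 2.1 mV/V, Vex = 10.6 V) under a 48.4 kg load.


Vout = rated_output * Vex * (load / capacity).
Vout = 2.1 * 10.6 * (48.4 / 100)
Vout = 2.1 * 10.6 * 0.484
Vout = 10.774 mV

10.774 mV


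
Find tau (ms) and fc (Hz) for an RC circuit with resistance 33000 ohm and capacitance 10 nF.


Time constant: tau = R * C.
tau = 33000 * 1.00e-08 = 0.00033 s
tau = 0.33 ms
Cutoff frequency: fc = 1 / (2*pi*R*C).
fc = 1 / (2*pi*0.00033) = 482.29 Hz

tau = 0.33 ms, fc = 482.29 Hz


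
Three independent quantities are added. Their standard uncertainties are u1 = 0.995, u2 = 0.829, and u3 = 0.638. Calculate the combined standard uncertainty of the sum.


For a sum of independent quantities, uc = sqrt(u1^2 + u2^2 + u3^2).
uc = sqrt(0.995^2 + 0.829^2 + 0.638^2)
uc = sqrt(0.990025 + 0.687241 + 0.407044)
uc = 1.4437

1.4437


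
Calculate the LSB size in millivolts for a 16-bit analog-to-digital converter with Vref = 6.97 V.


The resolution (LSB) of an ADC is Vref / 2^n.
LSB = 6.97 / 2^16
LSB = 6.97 / 65536
LSB = 0.00010635 V = 0.10635376 mV

0.10635376 mV


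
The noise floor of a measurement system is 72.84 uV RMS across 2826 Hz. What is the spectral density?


Noise spectral density = Vrms / sqrt(BW).
NSD = 72.84 / sqrt(2826)
NSD = 72.84 / 53.1601
NSD = 1.3702 uV/sqrt(Hz)

1.3702 uV/sqrt(Hz)


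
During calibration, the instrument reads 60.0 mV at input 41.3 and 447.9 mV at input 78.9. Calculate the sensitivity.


Sensitivity = (y2 - y1) / (x2 - x1).
S = (447.9 - 60.0) / (78.9 - 41.3)
S = 387.9 / 37.6
S = 10.3165 mV/unit

10.3165 mV/unit


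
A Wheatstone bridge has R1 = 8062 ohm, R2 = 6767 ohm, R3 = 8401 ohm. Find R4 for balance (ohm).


At balance: R1*R4 = R2*R3, so R4 = R2*R3/R1.
R4 = 6767 * 8401 / 8062
R4 = 56849567 / 8062
R4 = 7051.55 ohm

7051.55 ohm


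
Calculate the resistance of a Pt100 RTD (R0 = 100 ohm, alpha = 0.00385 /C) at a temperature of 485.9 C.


The RTD equation: Rt = R0 * (1 + alpha * T).
Rt = 100 * (1 + 0.00385 * 485.9)
Rt = 100 * (1 + 1.870715)
Rt = 100 * 2.870715
Rt = 287.071 ohm

287.071 ohm


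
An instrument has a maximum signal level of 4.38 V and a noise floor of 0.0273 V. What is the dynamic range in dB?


Dynamic range = 20 * log10(Vmax / Vnoise).
DR = 20 * log10(4.38 / 0.0273)
DR = 20 * log10(160.44)
DR = 44.11 dB

44.11 dB


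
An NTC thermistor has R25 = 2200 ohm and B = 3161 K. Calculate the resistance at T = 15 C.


NTC thermistor equation: Rt = R25 * exp(B * (1/T - 1/T25)).
T in Kelvin: 288.15 K, T25 = 298.15 K
1/T - 1/T25 = 1/288.15 - 1/298.15 = 0.0001164
B * (1/T - 1/T25) = 3161 * 0.0001164 = 0.3679
Rt = 2200 * exp(0.3679) = 3178.4 ohm

3178.4 ohm


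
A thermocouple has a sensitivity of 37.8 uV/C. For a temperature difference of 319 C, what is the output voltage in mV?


The thermocouple output V = sensitivity * dT.
V = 37.8 uV/C * 319 C
V = 12058.2 uV
V = 12.058 mV

12.058 mV


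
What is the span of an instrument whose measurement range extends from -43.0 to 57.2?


Span = upper range - lower range.
Span = 57.2 - (-43.0)
Span = 100.2

100.2


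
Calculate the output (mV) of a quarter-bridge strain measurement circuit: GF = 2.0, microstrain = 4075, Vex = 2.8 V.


Quarter bridge output: Vout = (GF * epsilon * Vex) / 4.
Vout = (2.0 * 4075e-6 * 2.8) / 4
Vout = 0.02282 / 4 V
Vout = 0.005705 V = 5.705 mV

5.705 mV


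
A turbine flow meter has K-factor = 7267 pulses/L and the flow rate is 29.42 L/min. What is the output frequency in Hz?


Frequency = K * Q / 60 (converting L/min to L/s).
f = 7267 * 29.42 / 60
f = 213795.14 / 60
f = 3563.25 Hz

3563.25 Hz


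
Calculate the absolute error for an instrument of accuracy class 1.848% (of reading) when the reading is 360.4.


Absolute error = (accuracy% / 100) * reading.
Error = (1.848 / 100) * 360.4
Error = 0.01848 * 360.4
Error = 6.6602

6.6602


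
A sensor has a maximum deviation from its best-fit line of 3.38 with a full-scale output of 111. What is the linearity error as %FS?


Linearity error = (max deviation / full scale) * 100%.
Linearity = (3.38 / 111) * 100
Linearity = 3.045 %FS

3.045 %FS


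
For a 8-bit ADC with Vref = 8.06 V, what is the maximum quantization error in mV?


The maximum quantization error is +/- LSB/2.
LSB = Vref / 2^n = 8.06 / 256 = 0.03148438 V
Max error = LSB / 2 = 0.03148438 / 2 = 0.01574219 V
Max error = 15.7422 mV

15.7422 mV


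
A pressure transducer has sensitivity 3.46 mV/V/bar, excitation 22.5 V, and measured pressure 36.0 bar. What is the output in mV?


Output = sensitivity * Vex * P.
Vout = 3.46 * 22.5 * 36.0
Vout = 77.85 * 36.0
Vout = 2802.6 mV

2802.6 mV


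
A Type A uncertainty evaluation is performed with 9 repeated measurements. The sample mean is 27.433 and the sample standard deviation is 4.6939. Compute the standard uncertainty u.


The standard uncertainty for Type A evaluation is u = s / sqrt(n).
u = 4.6939 / sqrt(9)
u = 4.6939 / 3.0
u = 1.5646

1.5646


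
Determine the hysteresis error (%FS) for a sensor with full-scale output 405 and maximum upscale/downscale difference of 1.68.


Hysteresis = (max difference / full scale) * 100%.
H = (1.68 / 405) * 100
H = 0.415 %FS

0.415 %FS


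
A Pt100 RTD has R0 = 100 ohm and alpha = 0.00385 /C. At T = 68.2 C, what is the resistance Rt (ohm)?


The RTD equation: Rt = R0 * (1 + alpha * T).
Rt = 100 * (1 + 0.00385 * 68.2)
Rt = 100 * (1 + 0.26257)
Rt = 100 * 1.26257
Rt = 126.257 ohm

126.257 ohm


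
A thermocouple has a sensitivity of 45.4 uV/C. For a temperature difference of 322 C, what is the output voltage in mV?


The thermocouple output V = sensitivity * dT.
V = 45.4 uV/C * 322 C
V = 14618.8 uV
V = 14.619 mV

14.619 mV


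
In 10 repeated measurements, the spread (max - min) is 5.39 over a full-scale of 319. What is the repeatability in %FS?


Repeatability = (spread / full scale) * 100%.
R = (5.39 / 319) * 100
R = 1.69 %FS

1.69 %FS


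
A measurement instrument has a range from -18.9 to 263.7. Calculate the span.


Span = upper range - lower range.
Span = 263.7 - (-18.9)
Span = 282.6

282.6


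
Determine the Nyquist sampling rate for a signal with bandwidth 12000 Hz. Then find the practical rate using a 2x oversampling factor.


By Nyquist theorem, fs_min = 2 * fmax.
fs_min = 2 * 12000 = 24000 Hz
Practical rate = 2 * fs_min = 2 * 24000 = 48000 Hz

fs_min = 24000 Hz, fs_practical = 48000 Hz


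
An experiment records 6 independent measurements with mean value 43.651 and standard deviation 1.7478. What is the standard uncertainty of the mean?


The standard uncertainty for Type A evaluation is u = s / sqrt(n).
u = 1.7478 / sqrt(6)
u = 1.7478 / 2.4495
u = 0.7135

0.7135


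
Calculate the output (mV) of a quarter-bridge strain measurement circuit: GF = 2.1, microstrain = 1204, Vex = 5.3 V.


Quarter bridge output: Vout = (GF * epsilon * Vex) / 4.
Vout = (2.1 * 1204e-6 * 5.3) / 4
Vout = 0.01340052 / 4 V
Vout = 0.00335013 V = 3.3501 mV

3.3501 mV


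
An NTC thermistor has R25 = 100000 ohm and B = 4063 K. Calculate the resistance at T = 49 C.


NTC thermistor equation: Rt = R25 * exp(B * (1/T - 1/T25)).
T in Kelvin: 322.15 K, T25 = 298.15 K
1/T - 1/T25 = 1/322.15 - 1/298.15 = -0.00024987
B * (1/T - 1/T25) = 4063 * -0.00024987 = -1.0152
Rt = 100000 * exp(-1.0152) = 36231.9 ohm

36231.9 ohm


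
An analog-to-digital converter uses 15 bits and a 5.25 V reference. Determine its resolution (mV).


The resolution (LSB) of an ADC is Vref / 2^n.
LSB = 5.25 / 2^15
LSB = 5.25 / 32768
LSB = 0.00016022 V = 0.16021729 mV

0.16021729 mV


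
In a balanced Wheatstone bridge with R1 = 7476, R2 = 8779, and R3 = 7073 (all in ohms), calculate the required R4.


At balance: R1*R4 = R2*R3, so R4 = R2*R3/R1.
R4 = 8779 * 7073 / 7476
R4 = 62093867 / 7476
R4 = 8305.76 ohm

8305.76 ohm


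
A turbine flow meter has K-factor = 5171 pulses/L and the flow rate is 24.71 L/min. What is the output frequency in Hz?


Frequency = K * Q / 60 (converting L/min to L/s).
f = 5171 * 24.71 / 60
f = 127775.41 / 60
f = 2129.59 Hz

2129.59 Hz


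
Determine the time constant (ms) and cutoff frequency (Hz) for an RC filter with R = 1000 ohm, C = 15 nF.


Time constant: tau = R * C.
tau = 1000 * 1.50e-08 = 1.5e-05 s
tau = 0.015 ms
Cutoff frequency: fc = 1 / (2*pi*R*C).
fc = 1 / (2*pi*1.5e-05) = 10610.33 Hz

tau = 0.015 ms, fc = 10610.33 Hz


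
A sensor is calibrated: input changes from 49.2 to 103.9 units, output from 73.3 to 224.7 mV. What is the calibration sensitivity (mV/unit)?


Sensitivity = (y2 - y1) / (x2 - x1).
S = (224.7 - 73.3) / (103.9 - 49.2)
S = 151.4 / 54.7
S = 2.7678 mV/unit

2.7678 mV/unit


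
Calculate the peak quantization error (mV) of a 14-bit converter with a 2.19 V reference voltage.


The maximum quantization error is +/- LSB/2.
LSB = Vref / 2^n = 2.19 / 16384 = 0.00013367 V
Max error = LSB / 2 = 0.00013367 / 2 = 6.683e-05 V
Max error = 0.0668 mV

0.0668 mV


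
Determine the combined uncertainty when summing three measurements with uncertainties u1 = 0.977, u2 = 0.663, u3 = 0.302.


For a sum of independent quantities, uc = sqrt(u1^2 + u2^2 + u3^2).
uc = sqrt(0.977^2 + 0.663^2 + 0.302^2)
uc = sqrt(0.954529 + 0.439569 + 0.091204)
uc = 1.2187

1.2187


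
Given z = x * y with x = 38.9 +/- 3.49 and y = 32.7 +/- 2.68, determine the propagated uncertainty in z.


For a product z = x*y, the relative uncertainty is:
uz/z = sqrt((ux/x)^2 + (uy/y)^2)
Relative uncertainties: ux/x = 3.49/38.9 = 0.089717
uy/y = 2.68/32.7 = 0.081957
z = 38.9 * 32.7 = 1272.0
uz = 1272.0 * sqrt(0.089717^2 + 0.081957^2) = 154.572

154.572


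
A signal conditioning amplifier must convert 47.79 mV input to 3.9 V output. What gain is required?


Gain = Vout / Vin (converting to same units).
G = 3.9 V / 47.79 mV
G = 3900.0 mV / 47.79 mV
G = 81.61

81.61


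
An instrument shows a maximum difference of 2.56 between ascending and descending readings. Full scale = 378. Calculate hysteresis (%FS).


Hysteresis = (max difference / full scale) * 100%.
H = (2.56 / 378) * 100
H = 0.677 %FS

0.677 %FS


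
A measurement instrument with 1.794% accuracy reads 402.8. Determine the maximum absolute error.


Absolute error = (accuracy% / 100) * reading.
Error = (1.794 / 100) * 402.8
Error = 0.01794 * 402.8
Error = 7.2262

7.2262


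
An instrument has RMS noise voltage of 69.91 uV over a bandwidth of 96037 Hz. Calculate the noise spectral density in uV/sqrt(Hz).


Noise spectral density = Vrms / sqrt(BW).
NSD = 69.91 / sqrt(96037)
NSD = 69.91 / 309.8984
NSD = 0.2256 uV/sqrt(Hz)

0.2256 uV/sqrt(Hz)


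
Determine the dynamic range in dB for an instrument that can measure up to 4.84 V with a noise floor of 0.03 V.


Dynamic range = 20 * log10(Vmax / Vnoise).
DR = 20 * log10(4.84 / 0.03)
DR = 20 * log10(161.33)
DR = 44.15 dB

44.15 dB


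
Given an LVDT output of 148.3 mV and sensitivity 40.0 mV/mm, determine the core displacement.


Displacement = Vout / sensitivity.
d = 148.3 / 40.0
d = 3.708 mm

3.708 mm


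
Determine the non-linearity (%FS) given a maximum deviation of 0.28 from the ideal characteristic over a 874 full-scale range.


Linearity error = (max deviation / full scale) * 100%.
Linearity = (0.28 / 874) * 100
Linearity = 0.032 %FS

0.032 %FS


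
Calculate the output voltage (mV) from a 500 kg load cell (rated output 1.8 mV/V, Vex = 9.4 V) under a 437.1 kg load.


Vout = rated_output * Vex * (load / capacity).
Vout = 1.8 * 9.4 * (437.1 / 500)
Vout = 1.8 * 9.4 * 0.8742
Vout = 14.791 mV

14.791 mV


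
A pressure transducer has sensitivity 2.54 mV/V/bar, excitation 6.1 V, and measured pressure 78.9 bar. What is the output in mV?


Output = sensitivity * Vex * P.
Vout = 2.54 * 6.1 * 78.9
Vout = 15.494 * 78.9
Vout = 1222.48 mV

1222.48 mV


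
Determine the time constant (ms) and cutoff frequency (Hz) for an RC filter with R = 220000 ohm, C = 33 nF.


Time constant: tau = R * C.
tau = 220000 * 3.30e-08 = 0.00726 s
tau = 7.26 ms
Cutoff frequency: fc = 1 / (2*pi*R*C).
fc = 1 / (2*pi*0.00726) = 21.92 Hz

tau = 7.26 ms, fc = 21.92 Hz


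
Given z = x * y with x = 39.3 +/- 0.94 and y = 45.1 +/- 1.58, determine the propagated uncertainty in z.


For a product z = x*y, the relative uncertainty is:
uz/z = sqrt((ux/x)^2 + (uy/y)^2)
Relative uncertainties: ux/x = 0.94/39.3 = 0.023919
uy/y = 1.58/45.1 = 0.035033
z = 39.3 * 45.1 = 1772.4
uz = 1772.4 * sqrt(0.023919^2 + 0.035033^2) = 75.186

75.186


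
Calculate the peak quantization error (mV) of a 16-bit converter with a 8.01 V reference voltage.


The maximum quantization error is +/- LSB/2.
LSB = Vref / 2^n = 8.01 / 65536 = 0.00012222 V
Max error = LSB / 2 = 0.00012222 / 2 = 6.111e-05 V
Max error = 0.0611 mV

0.0611 mV
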